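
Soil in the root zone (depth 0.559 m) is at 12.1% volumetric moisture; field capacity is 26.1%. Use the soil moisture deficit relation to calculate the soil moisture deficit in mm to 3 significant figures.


Approach: apply the soil moisture deficit relation, SMD = (FC - theta)/100 * depth * 1000.
SMD = (26.1 - 12.1)/100 * 0.559 * 1000 = 78.3 mm
Therefore the soil moisture deficit = 78.3 mm.


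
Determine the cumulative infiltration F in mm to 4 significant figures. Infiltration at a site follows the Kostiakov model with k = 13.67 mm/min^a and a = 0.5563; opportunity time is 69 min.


Approach: apply the Kostiakov infiltration equation, F = k*t^a.
F = 13.67 * 69^0.5563 = 144.1 mm
Therefore the cumulative infiltration F = 144.1 mm.


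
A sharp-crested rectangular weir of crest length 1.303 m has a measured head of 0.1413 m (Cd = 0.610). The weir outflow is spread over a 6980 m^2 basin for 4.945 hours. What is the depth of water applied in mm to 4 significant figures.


Approach: apply the rectangular weir equation with a volume-to-depth conversion, Q = (2/3)*Cd*L*sqrt(2g)*H^1.5; d = Q*t/A * 1000.
Step 1 — weir discharge:
  Q = (2/3)*0.610*1.303*sqrt(2*9.81)*0.1413^1.5 = 0.124665 m^3/s
Step 2 — volume: V = 0.124665 * 4.945*3600 = 2219.29 m^3
Step 3 — depth: d = V/A * 1000 = 2219.29/6980 * 1000 = 318.0 mm
Therefore the depth of water applied = 318.0 mm.


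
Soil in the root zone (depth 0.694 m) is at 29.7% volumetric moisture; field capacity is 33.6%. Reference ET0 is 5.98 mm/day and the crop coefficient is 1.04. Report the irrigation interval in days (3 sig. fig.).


Approach: apply soil-water budget scheduling, SMD = (FC-theta)/100*depth*1000; ETc = ET0*Kc; interval = SMD/ETc.
Step 1 — soil moisture deficit:
  SMD = (33.6 - 29.7)/100 * 0.694 * 1000 = 27.066 mm
Step 2 — daily crop ET (ETc = ET0*Kc):
  ETc = 5.98 * 1.04 = 6.2192 mm/day
Step 3 — irrigation interval (SMD/ETc):
  interval = 27.066 / 6.2192 = 4.35 days
Therefore the irrigation interval = 4.35 days.


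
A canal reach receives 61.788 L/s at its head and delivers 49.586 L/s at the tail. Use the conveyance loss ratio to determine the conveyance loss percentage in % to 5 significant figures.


Approach: apply the conveyance loss ratio, loss% = ((Q_head - Q_tail)/Q_head)*100.
loss = ((61.788 - 49.586)/61.788)*100 = 19.748 %
Therefore the conveyance loss percentage = 19.748 %.


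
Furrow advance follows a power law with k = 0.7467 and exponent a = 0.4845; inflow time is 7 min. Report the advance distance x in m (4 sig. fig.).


Approach: apply the power-law advance function, x = k*t^a.
x = 0.7467 * 7^0.4845 = 1.917 m
Therefore the advance distance x = 1.917 m.


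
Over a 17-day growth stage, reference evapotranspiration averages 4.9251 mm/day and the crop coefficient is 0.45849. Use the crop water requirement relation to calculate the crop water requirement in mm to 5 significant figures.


Approach: apply the crop water requirement relation, CWR = ET0 * Kc * days.
CWR = 4.9251 * 0.45849 * 17 = 38.388 mm
Therefore the crop water requirement = 38.388 mm.


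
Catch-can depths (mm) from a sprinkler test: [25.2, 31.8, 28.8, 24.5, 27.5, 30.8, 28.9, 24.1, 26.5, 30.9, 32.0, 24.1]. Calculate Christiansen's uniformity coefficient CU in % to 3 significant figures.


Approach: apply Christiansen's uniformity coefficient, CU = (1 - mean_abs_deviation/mean)*100.
mean = 27.925 mm
mean |d_i - mean| = 2.6083 mm
CU = (1 - 2.6083/27.925)*100 = 90.7 %
Therefore Christiansen's uniformity coefficient CU = 90.7 %.


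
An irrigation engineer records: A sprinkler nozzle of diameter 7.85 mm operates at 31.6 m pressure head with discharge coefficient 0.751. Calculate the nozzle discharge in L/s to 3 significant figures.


Approach: apply the orifice equation, Q = Cd*A*sqrt(2*g*h), A = pi*(d/2)^2.
A = pi*(7.85e-3/2)^2 = 4.8398e-05 m^2
Q = 0.751 * 4.8398e-05 * sqrt(2*9.81*31.6) * 1000 = 0.905 L/s
Therefore the nozzle discharge = 0.905 L/s.


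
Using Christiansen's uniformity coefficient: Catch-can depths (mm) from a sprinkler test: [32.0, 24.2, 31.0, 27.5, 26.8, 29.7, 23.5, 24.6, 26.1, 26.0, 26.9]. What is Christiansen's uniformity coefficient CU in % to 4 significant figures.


Approach: apply Christiansen's uniformity coefficient, CU = (1 - mean_abs_deviation/mean)*100.
mean = 27.1182 mm
mean |d_i - mean| = 2.13223 mm
CU = (1 - 2.13223/27.1182)*100 = 92.14 %
Therefore Christiansen's uniformity coefficient CU = 92.14 %.


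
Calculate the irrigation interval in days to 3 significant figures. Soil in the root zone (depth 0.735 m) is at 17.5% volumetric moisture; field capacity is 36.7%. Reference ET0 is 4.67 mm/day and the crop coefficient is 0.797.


Approach: apply soil-water budget scheduling, SMD = (FC-theta)/100*depth*1000; ETc = ET0*Kc; interval = SMD/ETc.
Step 1 — soil moisture deficit:
  SMD = (36.7 - 17.5)/100 * 0.735 * 1000 = 141.12 mm
Step 2 — daily crop ET (ETc = ET0*Kc):
  ETc = 4.67 * 0.797 = 3.7220 mm/day
Step 3 — irrigation interval (SMD/ETc):
  interval = 141.12 / 3.7220 = 37.9 days
Therefore the irrigation interval = 37.9 days.


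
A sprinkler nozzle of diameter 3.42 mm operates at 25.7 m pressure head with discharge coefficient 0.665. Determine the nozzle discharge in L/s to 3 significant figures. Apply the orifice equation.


Approach: apply the orifice equation, Q = Cd*A*sqrt(2*g*h), A = pi*(d/2)^2.
A = pi*(3.42e-3/2)^2 = 9.1863e-06 m^2
Q = 0.665 * 9.1863e-06 * sqrt(2*9.81*25.7) * 1000 = 0.137 L/s
Therefore the nozzle discharge = 0.137 L/s.


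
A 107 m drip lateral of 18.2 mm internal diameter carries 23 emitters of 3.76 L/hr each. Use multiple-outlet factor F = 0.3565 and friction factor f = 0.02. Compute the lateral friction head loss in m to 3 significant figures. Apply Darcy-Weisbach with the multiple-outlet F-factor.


Approach: apply Darcy-Weisbach with the multiple-outlet F-factor, Q = n*q/(3600*1000) m^3/s; v = Q/A; hf = F*f*(L/D)*(v^2/(2g)).
Q = 23*3.76/(3600*1000) = 2.4022e-05 m^3/s
A = pi*(18.2e-3/2)^2 = 2.6016e-04 m^2, so v = Q/A = 0.092338 m/s
hf = 0.3565*0.02*(107/0.0182)*(0.092338^2/(2*9.81)) = 0.0182 m
Therefore the lateral friction head loss = 0.0182 m.


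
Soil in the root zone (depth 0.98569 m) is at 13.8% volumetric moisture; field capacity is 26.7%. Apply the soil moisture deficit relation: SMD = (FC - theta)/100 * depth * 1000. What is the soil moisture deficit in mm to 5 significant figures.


SMD = (26.7 - 13.8)/100 * 0.98569 * 1000 = 127.15 mm
Therefore the soil moisture deficit = 127.15 mm.


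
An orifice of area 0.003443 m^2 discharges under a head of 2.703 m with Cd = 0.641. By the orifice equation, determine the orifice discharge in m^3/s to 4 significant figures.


Approach: apply the orifice equation, Q = Cd*A*sqrt(2*g*h).
Q = 0.641 * 0.003443 * sqrt(2*9.81*2.703) = 0.01607 m^3/s
Therefore the orifice discharge = 0.01607 m^3/s.


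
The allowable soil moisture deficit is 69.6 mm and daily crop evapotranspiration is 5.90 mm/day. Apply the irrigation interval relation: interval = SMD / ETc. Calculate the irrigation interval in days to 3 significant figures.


interval = 69.6 / 5.90 = 11.8 days
Therefore the irrigation interval = 11.8 days.


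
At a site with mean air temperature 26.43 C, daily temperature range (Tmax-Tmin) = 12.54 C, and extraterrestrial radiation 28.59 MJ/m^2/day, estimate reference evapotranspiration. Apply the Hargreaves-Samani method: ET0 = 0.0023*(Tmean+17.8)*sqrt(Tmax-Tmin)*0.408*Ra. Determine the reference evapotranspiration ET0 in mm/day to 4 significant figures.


ET0 = 0.0023*(26.43+17.8)*sqrt(12.54)*0.408*28.59 = 4.202 mm/day
Therefore the reference evapotranspiration ET0 = 4.202 mm/day.


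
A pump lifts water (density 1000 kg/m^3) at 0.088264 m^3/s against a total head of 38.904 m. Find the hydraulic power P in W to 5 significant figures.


Approach: apply the hydraulic power relation, P = rho*g*Q*H.
P = 1000 * 9.81 * 0.088264 * 38.904 = 33686 W
Therefore the hydraulic power P = 33686 W.


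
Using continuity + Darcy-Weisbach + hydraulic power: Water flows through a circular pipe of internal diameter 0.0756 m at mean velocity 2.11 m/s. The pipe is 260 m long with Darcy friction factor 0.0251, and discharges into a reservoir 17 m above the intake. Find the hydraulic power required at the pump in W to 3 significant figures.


Approach: apply continuity + Darcy-Weisbach + hydraulic power, Q = A*v; hf = f*(L/D)*(v^2/(2g)); H = static + hf; P = rho*g*Q*H.
Step 1 — flow rate (continuity, Q = A*v):
  A = pi*(0.0756/2)^2 = 0.0044888 m^2
  Q = 0.0044888 * 2.11 = 0.0094714 m^3/s
Step 2 — friction head loss (Darcy-Weisbach):
  hf = 0.0251 * (260/0.0756) * (2.11^2 / (2*9.81))
  hf = 19.588 m
Step 3 — total head: H = 17 + 19.588 = 36.588 m
Step 4 — hydraulic power (P = rho*g*Q*H):
  P = 1000 * 9.81 * 0.0094714 * 36.588 = 3400 W
Therefore the hydraulic power required at the pump = 3400 W.


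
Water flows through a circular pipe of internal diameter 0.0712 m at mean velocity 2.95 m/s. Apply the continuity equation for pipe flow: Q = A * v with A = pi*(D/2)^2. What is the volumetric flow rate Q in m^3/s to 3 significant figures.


A = pi*(0.0712/2)^2 = 0.0039815 m^2
Q = 0.0039815 * 2.95 = 0.0117 m^3/s
Therefore the volumetric flow rate Q = 0.0117 m^3/s.


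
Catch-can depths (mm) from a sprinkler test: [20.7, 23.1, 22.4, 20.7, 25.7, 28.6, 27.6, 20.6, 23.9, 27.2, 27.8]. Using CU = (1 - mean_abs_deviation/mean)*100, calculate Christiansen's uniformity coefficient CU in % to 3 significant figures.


mean = 24.391 mm
mean |d_i - mean| = 2.7174 mm
CU = (1 - 2.7174/24.391)*100 = 88.9 %
Therefore Christiansen's uniformity coefficient CU = 88.9 %.


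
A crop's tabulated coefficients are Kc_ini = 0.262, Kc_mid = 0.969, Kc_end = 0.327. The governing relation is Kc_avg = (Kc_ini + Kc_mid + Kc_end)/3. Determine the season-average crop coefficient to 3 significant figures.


Kc_avg = (0.262 + 0.969 + 0.327)/3 = 0.519
Therefore the season-average crop coefficient = 0.519.


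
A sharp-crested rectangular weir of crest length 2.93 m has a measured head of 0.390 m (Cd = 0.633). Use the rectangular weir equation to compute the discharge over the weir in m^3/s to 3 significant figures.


Approach: apply the rectangular weir equation, Q = (2/3)*Cd*L*sqrt(2g)*H^1.5.
Q = (2/3)*0.633*2.93*sqrt(2*9.81)*0.390^1.5 = 1.33 m^3/s
Therefore the discharge over the weir = 1.33 m^3/s.


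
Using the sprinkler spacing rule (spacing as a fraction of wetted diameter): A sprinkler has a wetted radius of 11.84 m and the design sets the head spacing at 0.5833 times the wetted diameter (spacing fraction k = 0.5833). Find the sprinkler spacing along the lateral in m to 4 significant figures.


Approach: apply the sprinkler spacing rule (spacing as a fraction of wetted diameter), S = k*(2*R).
S = 0.5833 * (2 * 11.84) = 13.81 m
Therefore the sprinkler spacing along the lateral = 13.81 m.


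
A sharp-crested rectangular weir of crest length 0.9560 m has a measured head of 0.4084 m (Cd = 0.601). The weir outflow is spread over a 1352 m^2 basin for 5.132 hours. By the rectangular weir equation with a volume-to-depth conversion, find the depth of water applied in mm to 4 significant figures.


Approach: apply the rectangular weir equation with a volume-to-depth conversion, Q = (2/3)*Cd*L*sqrt(2g)*H^1.5; d = Q*t/A * 1000.
Step 1 — weir discharge:
  Q = (2/3)*0.601*0.9560*sqrt(2*9.81)*0.4084^1.5 = 0.442812 m^3/s
Step 2 — volume: V = 0.442812 * 5.132*3600 = 8181.04 m^3
Step 3 — depth: d = V/A * 1000 = 8181.04/1352 * 1000 = 6051 mm
Therefore the depth of water applied = 6051 mm.


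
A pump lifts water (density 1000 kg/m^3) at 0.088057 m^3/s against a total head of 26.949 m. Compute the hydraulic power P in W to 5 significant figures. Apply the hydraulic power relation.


Approach: apply the hydraulic power relation, P = rho*g*Q*H.
P = 1000 * 9.81 * 0.088057 * 26.949 = 23280 W
Therefore the hydraulic power P = 23280 W.


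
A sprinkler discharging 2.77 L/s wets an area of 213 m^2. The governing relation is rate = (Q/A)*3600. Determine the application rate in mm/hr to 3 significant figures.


rate = (2.77 / 213) * 3600 = 46.8 mm/hr
Therefore the application rate = 46.8 mm/hr.


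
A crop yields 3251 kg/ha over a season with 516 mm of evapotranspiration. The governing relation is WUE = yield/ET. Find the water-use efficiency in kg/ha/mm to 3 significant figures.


WUE = 3251 / 516 = 6.30 kg/ha/mm
Therefore the water-use efficiency = 6.30 kg/ha/mm.


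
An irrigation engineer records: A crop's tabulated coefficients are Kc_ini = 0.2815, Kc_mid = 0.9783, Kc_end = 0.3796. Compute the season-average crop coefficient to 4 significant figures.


Approach: apply a simple seasonal average, Kc_avg = (Kc_ini + Kc_mid + Kc_end)/3.
Kc_avg = (0.2815 + 0.9783 + 0.3796)/3 = 0.5465
Therefore the season-average crop coefficient = 0.5465.


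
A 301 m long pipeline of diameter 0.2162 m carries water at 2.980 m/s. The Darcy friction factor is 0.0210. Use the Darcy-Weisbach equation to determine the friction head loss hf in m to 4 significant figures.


Approach: apply the Darcy-Weisbach equation, hf = f*(L/D)*(v^2/(2g)).
hf = 0.0210 * (301/0.2162) * (2.980^2 / (2*9.81))
hf = 13.23 m
Therefore the friction head loss hf = 13.23 m.


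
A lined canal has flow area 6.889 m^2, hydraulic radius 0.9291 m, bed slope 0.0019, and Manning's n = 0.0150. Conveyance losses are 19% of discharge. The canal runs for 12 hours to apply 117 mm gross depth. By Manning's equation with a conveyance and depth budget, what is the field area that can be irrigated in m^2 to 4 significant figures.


Approach: apply Manning's equation with a conveyance and depth budget, Q = (1/n)*A*R^(2/3)*S^(1/2); Q_field = Q*(1-loss); Area = Q_field*t/(d/1000).
Step 1 — canal discharge (Manning's equation):
  Q = (1/0.0150) * 6.889 * 0.9291^(2/3) * 0.0019^(1/2) = 19.0612 m^3/s
Step 2 — delivered flow: Q_field = 19.0612*(1 - 19/100) = 15.4396 m^3/s
Step 3 — volume delivered: V = 15.4396 * 12*3600 = 666989 m^3
Step 4 — area served: A = V / (depth/1000) = 666989 / 0.117 = 5701000 m^2
Therefore the field area that can be irrigated = 5701000 m^2.


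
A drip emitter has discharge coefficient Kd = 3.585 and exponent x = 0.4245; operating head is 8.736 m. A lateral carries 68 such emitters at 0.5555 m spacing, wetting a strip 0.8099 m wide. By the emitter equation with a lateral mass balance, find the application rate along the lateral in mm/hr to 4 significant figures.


Approach: apply the emitter equation with a lateral mass balance, q = Kd*h^x; Q = n*q; rate = Q/(n*spacing*width).
Step 1 — single emitter flow (q = Kd*h^x):
  q = 3.585 * 8.736^0.4245 = 8.99656 L/hr
Step 2 — total lateral flow: Q = 68 * 8.99656 = 611.766 L/hr
Step 3 — wetted area: A = 68 * 0.5555 * 0.8099 = 30.5932 m^2
Step 4 — application rate: Q/A = 611.766/30.5932 = 20.00 mm/hr
Therefore the application rate along the lateral = 20.00 mm/hr.


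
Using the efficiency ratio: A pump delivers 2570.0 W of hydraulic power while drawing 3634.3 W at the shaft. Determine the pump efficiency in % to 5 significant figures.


Approach: apply the efficiency ratio, eta = (P_out/P_in)*100.
eta = (2570.0 / 3634.3) * 100 = 70.715 %
Therefore the pump efficiency = 70.715 %.


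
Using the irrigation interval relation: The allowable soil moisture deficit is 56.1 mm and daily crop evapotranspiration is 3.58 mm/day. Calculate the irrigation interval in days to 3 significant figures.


Approach: apply the irrigation interval relation, interval = SMD / ETc.
interval = 56.1 / 3.58 = 15.7 days
Therefore the irrigation interval = 15.7 days.


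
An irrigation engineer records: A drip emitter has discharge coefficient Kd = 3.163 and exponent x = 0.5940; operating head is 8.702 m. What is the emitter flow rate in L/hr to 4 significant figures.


Approach: apply the emitter characteristic equation, q = Kd * h^x.
q = 3.163 * 8.702^0.5940 = 11.43 L/hr
Therefore the emitter flow rate = 11.43 L/hr.


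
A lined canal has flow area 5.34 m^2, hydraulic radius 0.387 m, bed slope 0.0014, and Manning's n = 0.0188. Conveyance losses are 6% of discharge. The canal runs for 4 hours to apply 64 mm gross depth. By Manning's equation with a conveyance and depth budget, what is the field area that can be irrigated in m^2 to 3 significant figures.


Approach: apply Manning's equation with a conveyance and depth budget, Q = (1/n)*A*R^(2/3)*S^(1/2); Q_field = Q*(1-loss); Area = Q_field*t/(d/1000).
Step 1 — canal discharge (Manning's equation):
  Q = (1/0.0188) * 5.34 * 0.387^(2/3) * 0.0014^(1/2) = 5.6440 m^3/s
Step 2 — delivered flow: Q_field = 5.6440*(1 - 6/100) = 5.3054 m^3/s
Step 3 — volume delivered: V = 5.3054 * 4*3600 = 76397 m^3
Step 4 — area served: A = V / (depth/1000) = 76397 / 0.064 = 1190000 m^2
Therefore the field area that can be irrigated = 1190000 m^2.


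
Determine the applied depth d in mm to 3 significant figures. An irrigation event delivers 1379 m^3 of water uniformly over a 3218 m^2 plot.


Approach: apply depth from volume over area, d = (V/A)*1000.
d = (1379 / 3218) * 1000 = 429 mm
Therefore the applied depth d = 429 mm.


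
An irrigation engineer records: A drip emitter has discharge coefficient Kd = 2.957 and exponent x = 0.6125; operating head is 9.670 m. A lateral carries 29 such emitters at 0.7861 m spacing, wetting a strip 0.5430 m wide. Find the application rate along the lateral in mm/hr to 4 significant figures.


Approach: apply the emitter equation with a lateral mass balance, q = Kd*h^x; Q = n*q; rate = Q/(n*spacing*width).
Step 1 — single emitter flow (q = Kd*h^x):
  q = 2.957 * 9.670^0.6125 = 11.8693 L/hr
Step 2 — total lateral flow: Q = 29 * 11.8693 = 344.210 L/hr
Step 3 — wetted area: A = 29 * 0.7861 * 0.5430 = 12.3787 m^2
Step 4 — application rate: Q/A = 344.210/12.3787 = 27.81 mm/hr
Therefore the application rate along the lateral = 27.81 mm/hr.


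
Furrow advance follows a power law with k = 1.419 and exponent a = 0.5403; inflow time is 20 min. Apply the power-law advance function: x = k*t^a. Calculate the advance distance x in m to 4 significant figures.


x = 1.419 * 20^0.5403 = 7.160 m
Therefore the advance distance x = 7.160 m.


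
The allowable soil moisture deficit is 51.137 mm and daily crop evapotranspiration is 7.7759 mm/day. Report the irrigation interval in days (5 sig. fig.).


Approach: apply the irrigation interval relation, interval = SMD / ETc.
interval = 51.137 / 7.7759 = 6.5763 days
Therefore the irrigation interval = 6.5763 days.


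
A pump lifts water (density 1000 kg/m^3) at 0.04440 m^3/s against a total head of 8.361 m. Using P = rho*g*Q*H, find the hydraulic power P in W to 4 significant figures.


P = 1000 * 9.81 * 0.04440 * 8.361 = 3642 W
Therefore the hydraulic power P = 3642 W.


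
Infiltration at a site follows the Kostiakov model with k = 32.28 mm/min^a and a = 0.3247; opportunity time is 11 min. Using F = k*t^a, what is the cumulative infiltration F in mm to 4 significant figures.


F = 32.28 * 11^0.3247 = 70.32 mm
Therefore the cumulative infiltration F = 70.32 mm.


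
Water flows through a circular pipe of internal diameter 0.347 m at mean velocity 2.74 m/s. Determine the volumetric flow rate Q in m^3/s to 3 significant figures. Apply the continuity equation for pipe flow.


Approach: apply the continuity equation for pipe flow, Q = A * v with A = pi*(D/2)^2.
A = pi*(0.347/2)^2 = 0.094569 m^2
Q = 0.094569 * 2.74 = 0.259 m^3/s
Therefore the volumetric flow rate Q = 0.259 m^3/s.


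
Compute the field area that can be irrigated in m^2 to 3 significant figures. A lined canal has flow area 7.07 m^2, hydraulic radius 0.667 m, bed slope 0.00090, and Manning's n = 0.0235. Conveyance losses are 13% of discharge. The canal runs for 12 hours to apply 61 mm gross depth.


Approach: apply Manning's equation with a conveyance and depth budget, Q = (1/n)*A*R^(2/3)*S^(1/2); Q_field = Q*(1-loss); Area = Q_field*t/(d/1000).
Step 1 — canal discharge (Manning's equation):
  Q = (1/0.0235) * 7.07 * 0.667^(2/3) * 0.00090^(1/2) = 6.8901 m^3/s
Step 2 — delivered flow: Q_field = 6.8901*(1 - 13/100) = 5.9944 m^3/s
Step 3 — volume delivered: V = 5.9944 * 12*3600 = 258960 m^3
Step 4 — area served: A = V / (depth/1000) = 258960 / 0.061 = 4250000 m^2
Therefore the field area that can be irrigated = 4250000 m^2.


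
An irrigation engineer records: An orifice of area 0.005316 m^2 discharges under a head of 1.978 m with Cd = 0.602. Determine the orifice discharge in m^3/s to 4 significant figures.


Approach: apply the orifice equation, Q = Cd*A*sqrt(2*g*h).
Q = 0.602 * 0.005316 * sqrt(2*9.81*1.978) = 0.01994 m^3/s
Therefore the orifice discharge = 0.01994 m^3/s.


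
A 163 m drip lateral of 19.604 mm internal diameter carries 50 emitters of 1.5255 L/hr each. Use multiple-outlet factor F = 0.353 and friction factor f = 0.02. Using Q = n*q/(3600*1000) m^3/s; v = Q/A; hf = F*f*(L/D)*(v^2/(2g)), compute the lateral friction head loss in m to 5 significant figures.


Q = 50*1.5255/(3600*1000) = 2.118750e-05 m^3/s
A = pi*(19.604e-3/2)^2 = 3.018417e-04 m^2, so v = Q/A = 0.07019407 m/s
hf = 0.353*0.02*(163/0.019604)*(0.07019407^2/(2*9.81)) = 0.014742 m
Therefore the lateral friction head loss = 0.014742 m.


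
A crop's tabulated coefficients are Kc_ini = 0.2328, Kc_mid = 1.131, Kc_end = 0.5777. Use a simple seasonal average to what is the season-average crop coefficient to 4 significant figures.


Approach: apply a simple seasonal average, Kc_avg = (Kc_ini + Kc_mid + Kc_end)/3.
Kc_avg = (0.2328 + 1.131 + 0.5777)/3 = 0.6472
Therefore the season-average crop coefficient = 0.6472.


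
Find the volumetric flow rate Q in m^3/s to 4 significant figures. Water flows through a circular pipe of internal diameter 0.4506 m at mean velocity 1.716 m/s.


Approach: apply the continuity equation for pipe flow, Q = A * v with A = pi*(D/2)^2.
A = pi*(0.4506/2)^2 = 0.159468 m^2
Q = 0.159468 * 1.716 = 0.2736 m^3/s
Therefore the volumetric flow rate Q = 0.2736 m^3/s.


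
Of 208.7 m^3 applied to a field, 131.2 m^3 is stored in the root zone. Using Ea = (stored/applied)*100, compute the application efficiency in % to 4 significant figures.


Ea = (131.2/208.7)*100 = 62.87 %
Therefore the application efficiency = 62.87 %.


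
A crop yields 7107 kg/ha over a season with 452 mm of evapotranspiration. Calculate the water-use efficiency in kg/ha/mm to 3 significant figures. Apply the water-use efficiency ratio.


Approach: apply the water-use efficiency ratio, WUE = yield/ET.
WUE = 7107 / 452 = 15.7 kg/ha/mm
Therefore the water-use efficiency = 15.7 kg/ha/mm.


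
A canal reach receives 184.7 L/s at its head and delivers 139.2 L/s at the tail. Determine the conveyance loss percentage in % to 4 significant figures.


Approach: apply the conveyance loss ratio, loss% = ((Q_head - Q_tail)/Q_head)*100.
loss = ((184.7 - 139.2)/184.7)*100 = 24.63 %
Therefore the conveyance loss percentage = 24.63 %.


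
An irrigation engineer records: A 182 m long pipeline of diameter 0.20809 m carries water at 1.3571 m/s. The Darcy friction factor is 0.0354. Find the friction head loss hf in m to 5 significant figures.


Approach: apply the Darcy-Weisbach equation, hf = f*(L/D)*(v^2/(2g)).
hf = 0.0354 * (182/0.20809) * (1.3571^2 / (2*9.81))
hf = 2.9064 m
Therefore the friction head loss hf = 2.9064 m.


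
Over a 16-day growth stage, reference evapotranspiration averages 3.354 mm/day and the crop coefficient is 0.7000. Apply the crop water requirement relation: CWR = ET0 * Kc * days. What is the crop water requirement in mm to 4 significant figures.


CWR = 3.354 * 0.7000 * 16 = 37.56 mm
Therefore the crop water requirement = 37.56 mm.


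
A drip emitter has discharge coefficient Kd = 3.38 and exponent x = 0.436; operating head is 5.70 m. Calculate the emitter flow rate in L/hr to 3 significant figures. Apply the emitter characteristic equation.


Approach: apply the emitter characteristic equation, q = Kd * h^x.
q = 3.38 * 5.70^0.436 = 7.22 L/hr
Therefore the emitter flow rate = 7.22 L/hr.


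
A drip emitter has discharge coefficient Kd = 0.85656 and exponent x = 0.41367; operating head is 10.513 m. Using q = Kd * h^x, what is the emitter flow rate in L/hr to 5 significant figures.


q = 0.85656 * 10.513^0.41367 = 2.2668 L/hr
Therefore the emitter flow rate = 2.2668 L/hr.


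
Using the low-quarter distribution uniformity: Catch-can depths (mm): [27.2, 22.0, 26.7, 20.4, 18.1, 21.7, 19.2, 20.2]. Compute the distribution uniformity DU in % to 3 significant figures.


Approach: apply the low-quarter distribution uniformity, DU = (mean of lowest quarter of readings / overall mean)*100.
sorted lowest 2 of 8: [18.1, 19.2] -> mean = 18.650 mm
overall mean = 21.938 mm
DU = (18.650/21.938)*100 = 85.0 %
Therefore the distribution uniformity DU = 85.0 %.


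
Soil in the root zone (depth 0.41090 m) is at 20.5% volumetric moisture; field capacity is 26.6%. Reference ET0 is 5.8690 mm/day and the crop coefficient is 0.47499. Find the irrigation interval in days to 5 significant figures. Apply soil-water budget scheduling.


Approach: apply soil-water budget scheduling, SMD = (FC-theta)/100*depth*1000; ETc = ET0*Kc; interval = SMD/ETc.
Step 1 — soil moisture deficit:
  SMD = (26.6 - 20.5)/100 * 0.41090 * 1000 = 25.06490 mm
Step 2 — daily crop ET (ETc = ET0*Kc):
  ETc = 5.8690 * 0.47499 = 2.787716 mm/day
Step 3 — irrigation interval (SMD/ETc):
  interval = 25.06490 / 2.787716 = 8.9912 days
Therefore the irrigation interval = 8.9912 days.


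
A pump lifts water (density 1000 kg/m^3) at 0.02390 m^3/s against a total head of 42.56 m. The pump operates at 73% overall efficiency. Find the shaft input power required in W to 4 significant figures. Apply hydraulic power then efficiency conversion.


Approach: apply hydraulic power then efficiency conversion, P = rho*g*Q*H; P_in = P/eta.
Step 1 — hydraulic power (P = rho*g*Q*H):
  P = 1000 * 9.81 * 0.02390 * 42.56 = 9978.58 W
Step 2 — input power: P_in = P/eta = 9978.58 / 0.73 = 13670 W
Therefore the shaft input power required = 13670 W.


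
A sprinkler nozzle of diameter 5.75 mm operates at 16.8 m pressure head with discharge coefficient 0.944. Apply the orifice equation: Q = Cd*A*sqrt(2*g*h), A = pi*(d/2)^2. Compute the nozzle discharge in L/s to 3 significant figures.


A = pi*(5.75e-3/2)^2 = 2.5967e-05 m^2
Q = 0.944 * 2.5967e-05 * sqrt(2*9.81*16.8) * 1000 = 0.445 L/s
Therefore the nozzle discharge = 0.445 L/s.


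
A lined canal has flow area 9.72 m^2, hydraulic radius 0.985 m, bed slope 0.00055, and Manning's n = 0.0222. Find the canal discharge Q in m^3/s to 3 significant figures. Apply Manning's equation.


Approach: apply Manning's equation, Q = (1/n)*A*R^(2/3)*S^(1/2).
Q = (1/0.0222) * 9.72 * 0.985^(2/3) * 0.00055^(1/2) = 10.2 m^3/s
Therefore the canal discharge Q = 10.2 m^3/s.


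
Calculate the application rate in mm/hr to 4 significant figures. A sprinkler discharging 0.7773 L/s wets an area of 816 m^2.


Approach: apply the application rate relation, rate = (Q/A)*3600.
rate = (0.7773 / 816) * 3600 = 3.429 mm/hr
Therefore the application rate = 3.429 mm/hr.


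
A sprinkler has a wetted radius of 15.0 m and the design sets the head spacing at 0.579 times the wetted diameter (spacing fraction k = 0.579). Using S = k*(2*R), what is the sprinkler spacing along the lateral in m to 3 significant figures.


S = 0.579 * (2 * 15.0) = 17.4 m
Therefore the sprinkler spacing along the lateral = 17.4 m.


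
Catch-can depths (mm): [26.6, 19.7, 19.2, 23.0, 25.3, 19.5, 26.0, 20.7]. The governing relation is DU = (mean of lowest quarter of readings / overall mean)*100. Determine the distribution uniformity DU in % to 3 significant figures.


sorted lowest 2 of 8: [19.2, 19.5] -> mean = 19.350 mm
overall mean = 22.500 mm
DU = (19.350/22.500)*100 = 86.0 %
Therefore the distribution uniformity DU = 86.0 %.


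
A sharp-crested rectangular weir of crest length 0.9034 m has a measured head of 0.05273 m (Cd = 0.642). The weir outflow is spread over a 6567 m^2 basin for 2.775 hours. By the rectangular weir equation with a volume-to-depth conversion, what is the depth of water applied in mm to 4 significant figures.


Approach: apply the rectangular weir equation with a volume-to-depth conversion, Q = (2/3)*Cd*L*sqrt(2g)*H^1.5; d = Q*t/A * 1000.
Step 1 — weir discharge:
  Q = (2/3)*0.642*0.9034*sqrt(2*9.81)*0.05273^1.5 = 0.0207377 m^3/s
Step 2 — volume: V = 0.0207377 * 2.775*3600 = 207.169 m^3
Step 3 — depth: d = V/A * 1000 = 207.169/6567 * 1000 = 31.55 mm
Therefore the depth of water applied = 31.55 mm.


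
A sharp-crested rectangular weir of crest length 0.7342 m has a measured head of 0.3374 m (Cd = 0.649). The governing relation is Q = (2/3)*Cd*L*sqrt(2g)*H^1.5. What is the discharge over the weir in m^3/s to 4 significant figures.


Q = (2/3)*0.649*0.7342*sqrt(2*9.81)*0.3374^1.5 = 0.2758 m^3/s
Therefore the discharge over the weir = 0.2758 m^3/s.


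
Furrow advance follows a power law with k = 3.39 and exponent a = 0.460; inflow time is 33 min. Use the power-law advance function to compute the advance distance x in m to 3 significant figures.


Approach: apply the power-law advance function, x = k*t^a.
x = 3.39 * 33^0.460 = 16.9 m
Therefore the advance distance x = 16.9 m.


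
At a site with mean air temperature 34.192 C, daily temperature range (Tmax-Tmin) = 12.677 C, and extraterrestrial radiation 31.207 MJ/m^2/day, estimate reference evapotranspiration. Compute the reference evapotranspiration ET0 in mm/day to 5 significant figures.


Approach: apply the Hargreaves-Samani method, ET0 = 0.0023*(Tmean+17.8)*sqrt(Tmax-Tmin)*0.408*Ra.
ET0 = 0.0023*(34.192+17.8)*sqrt(12.677)*0.408*31.207 = 5.4211 mm/day
Therefore the reference evapotranspiration ET0 = 5.4211 mm/day.


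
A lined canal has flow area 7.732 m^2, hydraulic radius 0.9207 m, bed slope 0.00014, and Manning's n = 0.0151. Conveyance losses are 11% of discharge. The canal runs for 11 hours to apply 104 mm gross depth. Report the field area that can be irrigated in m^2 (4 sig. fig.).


Approach: apply Manning's equation with a conveyance and depth budget, Q = (1/n)*A*R^(2/3)*S^(1/2); Q_field = Q*(1-loss); Area = Q_field*t/(d/1000).
Step 1 — canal discharge (Manning's equation):
  Q = (1/0.0151) * 7.732 * 0.9207^(2/3) * 0.00014^(1/2) = 5.73400 m^3/s
Step 2 — delivered flow: Q_field = 5.73400*(1 - 11/100) = 5.10326 m^3/s
Step 3 — volume delivered: V = 5.10326 * 11*3600 = 202089 m^3
Step 4 — area served: A = V / (depth/1000) = 202089 / 0.104 = 1943000 m^2
Therefore the field area that can be irrigated = 1943000 m^2.


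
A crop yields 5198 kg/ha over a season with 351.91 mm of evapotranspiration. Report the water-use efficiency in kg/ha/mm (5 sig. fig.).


Approach: apply the water-use efficiency ratio, WUE = yield/ET.
WUE = 5198 / 351.91 = 14.771 kg/ha/mm
Therefore the water-use efficiency = 14.771 kg/ha/mm.


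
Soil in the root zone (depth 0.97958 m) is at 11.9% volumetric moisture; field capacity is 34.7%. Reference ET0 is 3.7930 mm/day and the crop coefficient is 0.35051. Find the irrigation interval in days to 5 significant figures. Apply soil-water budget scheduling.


Approach: apply soil-water budget scheduling, SMD = (FC-theta)/100*depth*1000; ETc = ET0*Kc; interval = SMD/ETc.
Step 1 — soil moisture deficit:
  SMD = (34.7 - 11.9)/100 * 0.97958 * 1000 = 223.3442 mm
Step 2 — daily crop ET (ETc = ET0*Kc):
  ETc = 3.7930 * 0.35051 = 1.329484 mm/day
Step 3 — irrigation interval (SMD/ETc):
  interval = 223.3442 / 1.329484 = 167.99 days
Therefore the irrigation interval = 167.99 days.


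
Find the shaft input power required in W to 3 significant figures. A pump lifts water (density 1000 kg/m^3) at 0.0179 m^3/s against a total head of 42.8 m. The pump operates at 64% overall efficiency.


Approach: apply hydraulic power then efficiency conversion, P = rho*g*Q*H; P_in = P/eta.
Step 1 — hydraulic power (P = rho*g*Q*H):
  P = 1000 * 9.81 * 0.0179 * 42.8 = 7515.6 W
Step 2 — input power: P_in = P/eta = 7515.6 / 0.64 = 11700 W
Therefore the shaft input power required = 11700 W.


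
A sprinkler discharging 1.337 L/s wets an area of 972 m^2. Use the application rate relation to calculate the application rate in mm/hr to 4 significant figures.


Approach: apply the application rate relation, rate = (Q/A)*3600.
rate = (1.337 / 972) * 3600 = 4.952 mm/hr
Therefore the application rate = 4.952 mm/hr.


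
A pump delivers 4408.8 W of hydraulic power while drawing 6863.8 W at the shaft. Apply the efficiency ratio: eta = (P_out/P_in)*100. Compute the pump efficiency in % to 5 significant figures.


eta = (4408.8 / 6863.8) * 100 = 64.233 %
Therefore the pump efficiency = 64.233 %.


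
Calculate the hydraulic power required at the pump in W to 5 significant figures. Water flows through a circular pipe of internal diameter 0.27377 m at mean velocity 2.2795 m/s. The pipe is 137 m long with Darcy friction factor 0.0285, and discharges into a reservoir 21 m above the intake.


Approach: apply continuity + Darcy-Weisbach + hydraulic power, Q = A*v; hf = f*(L/D)*(v^2/(2g)); H = static + hf; P = rho*g*Q*H.
Step 1 — flow rate (continuity, Q = A*v):
  A = pi*(0.27377/2)^2 = 0.05886560 m^2
  Q = 0.05886560 * 2.2795 = 0.1341841 m^3/s
Step 2 — friction head loss (Darcy-Weisbach):
  hf = 0.0285 * (137/0.27377) * (2.2795^2 / (2*9.81))
  hf = 3.777111 m
Step 3 — total head: H = 21 + 3.777111 = 24.77711 m
Step 4 — hydraulic power (P = rho*g*Q*H):
  P = 1000 * 9.81 * 0.1341841 * 24.77711 = 32615 W
Therefore the hydraulic power required at the pump = 32615 W.


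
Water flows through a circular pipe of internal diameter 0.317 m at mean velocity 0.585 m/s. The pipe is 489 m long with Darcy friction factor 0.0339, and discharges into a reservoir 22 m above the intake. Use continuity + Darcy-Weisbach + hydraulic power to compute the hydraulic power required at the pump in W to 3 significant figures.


Approach: apply continuity + Darcy-Weisbach + hydraulic power, Q = A*v; hf = f*(L/D)*(v^2/(2g)); H = static + hf; P = rho*g*Q*H.
Step 1 — flow rate (continuity, Q = A*v):
  A = pi*(0.317/2)^2 = 0.078924 m^2
  Q = 0.078924 * 0.585 = 0.046170 m^3/s
Step 2 — friction head loss (Darcy-Weisbach):
  hf = 0.0339 * (489/0.317) * (0.585^2 / (2*9.81))
  hf = 0.91214 m
Step 3 — total head: H = 22 + 0.91214 = 22.912 m
Step 4 — hydraulic power (P = rho*g*Q*H):
  P = 1000 * 9.81 * 0.046170 * 22.912 = 10400 W
Therefore the hydraulic power required at the pump = 10400 W.


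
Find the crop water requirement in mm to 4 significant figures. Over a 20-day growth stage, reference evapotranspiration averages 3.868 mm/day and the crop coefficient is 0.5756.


Approach: apply the crop water requirement relation, CWR = ET0 * Kc * days.
CWR = 3.868 * 0.5756 * 20 = 44.53 mm
Therefore the crop water requirement = 44.53 mm.


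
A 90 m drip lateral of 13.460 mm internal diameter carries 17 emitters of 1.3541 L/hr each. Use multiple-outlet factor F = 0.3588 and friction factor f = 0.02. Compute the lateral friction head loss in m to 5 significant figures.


Approach: apply Darcy-Weisbach with the multiple-outlet F-factor, Q = n*q/(3600*1000) m^3/s; v = Q/A; hf = F*f*(L/D)*(v^2/(2g)).
Q = 17*1.3541/(3600*1000) = 6.394361e-06 m^3/s
A = pi*(13.460e-3/2)^2 = 1.422918e-04 m^2, so v = Q/A = 0.04493835 m/s
hf = 0.3588*0.02*(90/0.013460)*(0.04493835^2/(2*9.81)) = 0.0049387 m
Therefore the lateral friction head loss = 0.0049387 m.


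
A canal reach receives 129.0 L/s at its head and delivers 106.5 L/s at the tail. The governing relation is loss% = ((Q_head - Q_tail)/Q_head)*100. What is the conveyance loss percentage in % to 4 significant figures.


loss = ((129.0 - 106.5)/129.0)*100 = 17.44 %
Therefore the conveyance loss percentage = 17.44 %.


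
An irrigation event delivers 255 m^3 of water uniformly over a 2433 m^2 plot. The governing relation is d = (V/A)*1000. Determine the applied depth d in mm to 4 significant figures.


d = (255 / 2433) * 1000 = 104.8 mm
Therefore the applied depth d = 104.8 mm.


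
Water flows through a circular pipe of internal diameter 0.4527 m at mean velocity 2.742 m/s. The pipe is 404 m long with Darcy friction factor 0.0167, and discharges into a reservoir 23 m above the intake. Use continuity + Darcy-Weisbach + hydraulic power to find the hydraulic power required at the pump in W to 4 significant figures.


Approach: apply continuity + Darcy-Weisbach + hydraulic power, Q = A*v; hf = f*(L/D)*(v^2/(2g)); H = static + hf; P = rho*g*Q*H.
Step 1 — flow rate (continuity, Q = A*v):
  A = pi*(0.4527/2)^2 = 0.160957 m^2
  Q = 0.160957 * 2.742 = 0.441345 m^3/s
Step 2 — friction head loss (Darcy-Weisbach):
  hf = 0.0167 * (404/0.4527) * (2.742^2 / (2*9.81))
  hf = 5.71115 m
Step 3 — total head: H = 23 + 5.71115 = 28.7111 m
Step 4 — hydraulic power (P = rho*g*Q*H):
  P = 1000 * 9.81 * 0.441345 * 28.7111 = 124300 W
Therefore the hydraulic power required at the pump = 124300 W.


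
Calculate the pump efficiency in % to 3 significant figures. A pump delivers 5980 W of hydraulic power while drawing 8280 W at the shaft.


Approach: apply the efficiency ratio, eta = (P_out/P_in)*100.
eta = (5980 / 8280) * 100 = 72.2 %
Therefore the pump efficiency = 72.2 %.


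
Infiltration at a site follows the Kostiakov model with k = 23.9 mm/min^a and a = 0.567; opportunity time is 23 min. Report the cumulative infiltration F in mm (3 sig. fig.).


Approach: apply the Kostiakov infiltration equation, F = k*t^a.
F = 23.9 * 23^0.567 = 141 mm
Therefore the cumulative infiltration F = 141 mm.


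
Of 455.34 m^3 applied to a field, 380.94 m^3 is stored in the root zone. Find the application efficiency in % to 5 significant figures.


Approach: apply the application efficiency ratio, Ea = (stored/applied)*100.
Ea = (380.94/455.34)*100 = 83.661 %
Therefore the application efficiency = 83.661 %.


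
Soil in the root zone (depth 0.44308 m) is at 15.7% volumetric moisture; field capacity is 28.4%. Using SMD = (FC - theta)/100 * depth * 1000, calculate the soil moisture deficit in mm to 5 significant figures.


SMD = (28.4 - 15.7)/100 * 0.44308 * 1000 = 56.271 mm
Therefore the soil moisture deficit = 56.271 mm.


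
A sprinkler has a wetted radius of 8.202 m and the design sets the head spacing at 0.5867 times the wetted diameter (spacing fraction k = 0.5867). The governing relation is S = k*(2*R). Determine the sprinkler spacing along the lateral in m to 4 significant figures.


S = 0.5867 * (2 * 8.202) = 9.624 m
Therefore the sprinkler spacing along the lateral = 9.624 m.


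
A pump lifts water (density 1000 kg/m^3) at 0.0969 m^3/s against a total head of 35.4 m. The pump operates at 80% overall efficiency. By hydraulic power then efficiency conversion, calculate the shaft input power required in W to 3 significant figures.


Approach: apply hydraulic power then efficiency conversion, P = rho*g*Q*H; P_in = P/eta.
Step 1 — hydraulic power (P = rho*g*Q*H):
  P = 1000 * 9.81 * 0.0969 * 35.4 = 33651 W
Step 2 — input power: P_in = P/eta = 33651 / 0.8 = 42100 W
Therefore the shaft input power required = 42100 W.


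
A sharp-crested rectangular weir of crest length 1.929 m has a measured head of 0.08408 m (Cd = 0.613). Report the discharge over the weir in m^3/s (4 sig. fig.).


Approach: apply the rectangular weir equation, Q = (2/3)*Cd*L*sqrt(2g)*H^1.5.
Q = (2/3)*0.613*1.929*sqrt(2*9.81)*0.08408^1.5 = 0.08513 m^3/s
Therefore the discharge over the weir = 0.08513 m^3/s.


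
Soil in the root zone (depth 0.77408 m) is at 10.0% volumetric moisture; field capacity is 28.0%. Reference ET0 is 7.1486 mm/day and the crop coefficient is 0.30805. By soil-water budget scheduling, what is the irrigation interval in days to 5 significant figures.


Approach: apply soil-water budget scheduling, SMD = (FC-theta)/100*depth*1000; ETc = ET0*Kc; interval = SMD/ETc.
Step 1 — soil moisture deficit:
  SMD = (28.0 - 10.0)/100 * 0.77408 * 1000 = 139.3344 mm
Step 2 — daily crop ET (ETc = ET0*Kc):
  ETc = 7.1486 * 0.30805 = 2.202126 mm/day
Step 3 — irrigation interval (SMD/ETc):
  interval = 139.3344 / 2.202126 = 63.273 days
Therefore the irrigation interval = 63.273 days.
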